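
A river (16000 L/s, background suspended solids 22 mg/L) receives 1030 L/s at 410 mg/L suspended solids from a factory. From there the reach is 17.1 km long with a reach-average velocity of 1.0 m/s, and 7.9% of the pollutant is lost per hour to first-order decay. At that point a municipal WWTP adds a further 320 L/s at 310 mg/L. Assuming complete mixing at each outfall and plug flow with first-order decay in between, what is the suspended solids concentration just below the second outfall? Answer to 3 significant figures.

Mixed concentration C = ΣQC/ΣQ = (16000·22.00 + 1030·410.0) / 17030 = 774300/17030 = 45.47 mg/L; combined flow 17030 L/s.
Travel time t = 17.1·1000 / 1.0 = 17100 s = 4.750 h.
7.9%/h lost → k = −ln(1 − 0.079) = 0.08230 h⁻¹.
Applying C = C₀e^(−kt): 45.47 × 0.6764 = 30.76 mg/L.
Second outfall: C = (17030·30.76 + 320.0·310.0)/17350 = 35.91 mg/L.

35.9 mg/L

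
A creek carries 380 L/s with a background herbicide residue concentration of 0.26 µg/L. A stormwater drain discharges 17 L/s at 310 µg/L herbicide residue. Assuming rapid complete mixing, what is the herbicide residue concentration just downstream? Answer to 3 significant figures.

After mixing, C = (380.0·0.2600 + 17.00·310.0) / 397.0 = 5369/397.0 = 13.52 µg/L.

13.5 µg/L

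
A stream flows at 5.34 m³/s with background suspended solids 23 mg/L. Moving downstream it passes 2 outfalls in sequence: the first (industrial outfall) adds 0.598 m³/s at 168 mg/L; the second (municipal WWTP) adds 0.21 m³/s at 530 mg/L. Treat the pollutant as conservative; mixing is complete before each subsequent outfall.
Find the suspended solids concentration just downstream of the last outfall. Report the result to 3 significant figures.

After outfall 1: Q = 5.340 + 0.5980 = 5.938 m³/s; C = (5.340·23.00 + 0.5980·168.0)/5.938 = 37.60 mg/L.
After outfall 2: Q = 5.938 + 0.2100 = 6.148 m³/s; C = (5.938·37.60 + 0.2100·530.0)/6.148 = 54.42 mg/L.

54.4 mg/L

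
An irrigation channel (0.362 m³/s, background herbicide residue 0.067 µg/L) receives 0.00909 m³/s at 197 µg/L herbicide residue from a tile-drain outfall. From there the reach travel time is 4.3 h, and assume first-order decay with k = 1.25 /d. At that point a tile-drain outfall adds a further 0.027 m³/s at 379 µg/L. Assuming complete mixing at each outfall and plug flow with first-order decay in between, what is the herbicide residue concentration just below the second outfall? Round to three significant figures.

29.3 µg/L

Mixed concentration C = ΣQC/ΣQ = (0.3620·0.06700 + 0.009090·197.0) / 0.3711 = 1.815/0.3711 = 4.891 µg/L; combined flow 0.3711 m³/s.
Applying C = C₀e^(−kt): 4.891 × 0.7993 = 3.910 µg/L.
Second outfall: C = (0.3711·3.910 + 0.02700·379.0)/0.3981 = 29.35 µg/L.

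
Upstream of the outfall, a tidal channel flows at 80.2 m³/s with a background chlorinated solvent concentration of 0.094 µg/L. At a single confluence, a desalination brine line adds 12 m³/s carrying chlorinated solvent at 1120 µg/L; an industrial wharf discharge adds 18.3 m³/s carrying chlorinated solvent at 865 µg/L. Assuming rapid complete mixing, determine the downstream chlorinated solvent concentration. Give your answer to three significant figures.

Conservation of mass: C = (80.20·0.09400 + 12.00·1120 + 18.30·865.0) / 110.5 = 29280/110.5 = 265.0 µg/L.

265 µg/L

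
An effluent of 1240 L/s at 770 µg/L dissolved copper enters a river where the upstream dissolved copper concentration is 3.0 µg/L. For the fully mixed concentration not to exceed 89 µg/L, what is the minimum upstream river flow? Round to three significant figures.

Set C_mix = 89: (Q·3.000 + 1240·770.0) / (Q + 1240) = 89
→ Q = 1240·(770.0 − 89)/(89 − 3.000) = 9819 L/s.

9820 L/s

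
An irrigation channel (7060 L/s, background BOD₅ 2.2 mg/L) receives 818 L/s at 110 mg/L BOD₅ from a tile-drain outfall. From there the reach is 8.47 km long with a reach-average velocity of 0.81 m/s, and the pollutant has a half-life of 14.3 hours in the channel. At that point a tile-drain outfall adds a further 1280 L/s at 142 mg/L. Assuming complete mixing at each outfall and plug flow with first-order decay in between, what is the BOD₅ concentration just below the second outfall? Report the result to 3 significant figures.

Conservation of mass: C = (7060·2.200 + 818.0·110.0) / 7878 = 105500/7878 = 13.39 mg/L; combined flow 7878 L/s.
Travel time t = 8.47·1000 / 0.81 = 10460 s = 2.905 h.
Half-life 14.3 h → k = ln 2 / 14.3 = 0.04847 h⁻¹ = 1.163 d⁻¹.
First-order decay: C = 13.39·exp(−k·t) = 13.39·0.8687 = 11.63 mg/L.
At the second outfall, C = (7878·11.63 + 1280·142.0) / (7878 + 1280) = 29.86 mg/L.

29.9 mg/L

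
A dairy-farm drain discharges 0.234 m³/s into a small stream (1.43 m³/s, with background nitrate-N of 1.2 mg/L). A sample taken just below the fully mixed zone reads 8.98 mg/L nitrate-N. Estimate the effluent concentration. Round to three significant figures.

Mass balance: 1.430·1.200 + 0.2340·Cₑ = 1.664·8.980
→ Cₑ = (1.664·8.980 − 1.430·1.200) / 0.2340 = 56.52 mg/L.

56.5 mg/L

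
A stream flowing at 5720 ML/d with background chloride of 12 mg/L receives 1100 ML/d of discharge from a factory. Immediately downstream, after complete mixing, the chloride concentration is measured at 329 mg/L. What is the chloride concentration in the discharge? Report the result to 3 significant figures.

Mass balance: 5720·12.00 + 1100·Cₑ = 6820·329.0
→ Cₑ = (6820·329.0 − 5720·12.00) / 1100 = 1977 mg/L.

1980 mg/L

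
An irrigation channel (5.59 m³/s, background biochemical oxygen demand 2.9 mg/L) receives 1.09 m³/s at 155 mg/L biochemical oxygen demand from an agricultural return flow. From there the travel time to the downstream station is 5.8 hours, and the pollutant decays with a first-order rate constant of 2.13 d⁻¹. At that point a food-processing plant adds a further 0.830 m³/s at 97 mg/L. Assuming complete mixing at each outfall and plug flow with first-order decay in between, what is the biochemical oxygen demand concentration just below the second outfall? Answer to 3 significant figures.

Mass balance: C = (5.590·2.900 + 1.090·155.0) / 6.680 = 185.2/6.680 = 27.72 mg/L; combined flow 6.680 m³/s.
First-order decay: C = 27.72·exp(−k·t) = 27.72·0.5976 = 16.57 mg/L.
At the second outfall, C = (6.680·16.57 + 0.8300·97.00) / (6.680 + 0.8300) = 25.46 mg/L.

25.5 mg/L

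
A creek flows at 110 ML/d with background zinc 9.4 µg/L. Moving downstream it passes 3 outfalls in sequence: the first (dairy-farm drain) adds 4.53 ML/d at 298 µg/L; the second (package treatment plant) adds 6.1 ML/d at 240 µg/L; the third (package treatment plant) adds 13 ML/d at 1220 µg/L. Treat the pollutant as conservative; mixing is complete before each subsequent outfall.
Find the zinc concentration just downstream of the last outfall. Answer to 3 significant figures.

After outfall 1: Q = 110.0 + 4.530 = 114.5 ML/d; C = (110.0·9.400 + 4.530·298.0)/114.5 = 20.81 µg/L.
After outfall 2: Q = 114.5 + 6.100 = 120.6 ML/d; C = (114.5·20.81 + 6.100·240.0)/120.6 = 31.90 µg/L.
After outfall 3: Q = 120.6 + 13.00 = 133.6 ML/d; C = (120.6·31.90 + 13.00·1220)/133.6 = 147.5 µg/L.

147 µg/L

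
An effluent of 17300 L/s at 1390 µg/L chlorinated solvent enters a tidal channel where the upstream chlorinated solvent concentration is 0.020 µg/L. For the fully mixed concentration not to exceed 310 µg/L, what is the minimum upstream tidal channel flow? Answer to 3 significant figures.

60300 L/s

Set C_mix = 310: (Q·0.02000 + 17300·1390) / (Q + 17300) = 310
→ Q = 17300·(1390 − 310)/(310 − 0.02000) = 60270 L/s.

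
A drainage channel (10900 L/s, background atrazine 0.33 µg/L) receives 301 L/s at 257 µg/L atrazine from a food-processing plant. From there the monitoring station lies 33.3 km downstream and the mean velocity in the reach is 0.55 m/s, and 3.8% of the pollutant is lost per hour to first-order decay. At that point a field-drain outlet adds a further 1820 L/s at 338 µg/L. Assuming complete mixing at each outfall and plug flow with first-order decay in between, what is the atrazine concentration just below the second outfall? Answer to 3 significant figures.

50.5 µg/L

Mass balance: C = (10900·0.3300 + 301.0·257.0) / 11200 = 80950/11200 = 7.227 µg/L; combined flow 11200 L/s.
Travel time t = 33.3·1000 / 0.55 = 60550 s = 16.82 h.
3.8%/h lost → k = −ln(1 − 0.038) = 0.03874 h⁻¹.
After decay, C = 7.227 × e^(−kt) = 7.227 × 0.5212 = 3.767 µg/L.
At the second outfall, C = (11200·3.767 + 1820·338.0) / (11200 + 1820) = 50.48 µg/L.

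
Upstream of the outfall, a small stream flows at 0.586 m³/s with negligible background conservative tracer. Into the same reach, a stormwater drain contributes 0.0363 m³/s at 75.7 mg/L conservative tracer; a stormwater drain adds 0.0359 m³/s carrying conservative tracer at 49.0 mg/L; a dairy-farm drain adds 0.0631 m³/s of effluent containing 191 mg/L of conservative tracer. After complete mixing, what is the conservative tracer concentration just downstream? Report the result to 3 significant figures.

23.0 mg/L

After mixing, C = (0.5860·0 + 0.03630·75.70 + 0.03590·49.00 + 0.06310·191.0) / 0.7213 = 16.56/0.7213 = 22.96 mg/L.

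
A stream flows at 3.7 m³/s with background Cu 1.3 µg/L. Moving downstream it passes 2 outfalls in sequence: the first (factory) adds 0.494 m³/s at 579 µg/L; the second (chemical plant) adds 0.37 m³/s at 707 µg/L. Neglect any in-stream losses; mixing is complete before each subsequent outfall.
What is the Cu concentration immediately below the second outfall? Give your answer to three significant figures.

121 µg/L

Below outfall 1: Q → 4.194 m³/s, C = (3.700·1.300 + 0.4940·579.0)/4.194 = 69.35 µg/L.
Below outfall 2: Q → 4.564 m³/s, C = (4.194·69.35 + 0.3700·707.0)/4.564 = 121.0 µg/L.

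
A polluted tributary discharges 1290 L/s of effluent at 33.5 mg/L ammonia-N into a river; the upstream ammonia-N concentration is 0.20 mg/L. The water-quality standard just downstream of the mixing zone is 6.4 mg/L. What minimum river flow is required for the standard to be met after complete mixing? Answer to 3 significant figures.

Set C_mix = 6.4: (Q·0.2000 + 1290·33.50) / (Q + 1290) = 6.4
→ Q = 1290·(33.50 − 6.4)/(6.4 − 0.2000) = 5639 L/s.

5640 L/s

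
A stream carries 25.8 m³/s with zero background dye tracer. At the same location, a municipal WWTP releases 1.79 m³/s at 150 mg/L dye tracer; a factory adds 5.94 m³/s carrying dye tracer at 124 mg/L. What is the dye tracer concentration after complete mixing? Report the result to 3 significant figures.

30.0 mg/L

Flow-weighted average: C = (25.80·0 + 1.790·150.0 + 5.940·124.0) / 33.53 = 1005/33.53 = 29.97 mg/L.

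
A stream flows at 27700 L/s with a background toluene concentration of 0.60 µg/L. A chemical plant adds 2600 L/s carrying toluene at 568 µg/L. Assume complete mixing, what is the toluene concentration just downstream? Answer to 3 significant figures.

49.3 µg/L

Mixed concentration C = ΣQC/ΣQ = (27700·0.6000 + 2600·568.0) / 30300 = 1493000/30300 = 49.29 µg/L.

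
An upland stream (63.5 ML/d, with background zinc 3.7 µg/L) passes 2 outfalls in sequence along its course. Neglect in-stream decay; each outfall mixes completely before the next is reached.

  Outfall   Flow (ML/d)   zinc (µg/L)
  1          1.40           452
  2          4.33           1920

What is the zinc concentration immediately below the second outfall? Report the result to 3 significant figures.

Outfall 1: combined Q = 64.90 ML/d; C = (63.50·3.700 + 1.400·452.0)/64.90 = 13.37 µg/L.
Outfall 2: combined Q = 69.23 ML/d; C = (64.90·13.37 + 4.330·1920)/69.23 = 132.6 µg/L.

133 µg/L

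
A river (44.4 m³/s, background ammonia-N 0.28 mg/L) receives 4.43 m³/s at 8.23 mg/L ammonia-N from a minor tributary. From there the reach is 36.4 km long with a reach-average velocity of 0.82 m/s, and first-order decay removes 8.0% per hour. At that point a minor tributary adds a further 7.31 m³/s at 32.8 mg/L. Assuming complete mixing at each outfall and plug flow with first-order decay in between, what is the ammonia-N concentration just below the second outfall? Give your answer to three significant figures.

Conservation of mass: C = (44.40·0.2800 + 4.430·8.230) / 48.83 = 48.89/48.83 = 1.001 mg/L; combined flow 48.83 m³/s.
Travel time t = 36.4·1000 / 0.82 = 44390 s = 12.33 h.
8.0%/h lost → k = −ln(1 − 0.08) = 0.08338 h⁻¹.
Decay over the reach: 1.001·exp(−kt) = 1.001·0.3577 = 0.3581 mg/L.
Second outfall: C = (48.83·0.3581 + 7.310·32.80)/56.14 = 4.582 mg/L.

4.58 mg/L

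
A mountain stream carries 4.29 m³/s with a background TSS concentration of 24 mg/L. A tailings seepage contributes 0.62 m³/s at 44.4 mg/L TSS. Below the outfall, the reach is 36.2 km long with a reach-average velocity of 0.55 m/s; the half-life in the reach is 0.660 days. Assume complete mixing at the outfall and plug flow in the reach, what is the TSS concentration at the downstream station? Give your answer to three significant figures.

11.9 mg/L

Mixed concentration C = ΣQC/ΣQ = (4.290·24.00 + 0.6200·44.40) / 4.910 = 130.5/4.910 = 26.58 mg/L.
Travel time t = 36.2·1000 / 0.55 = 65820 s = 18.28 h.
Half-life 0.660 d → k = ln 2 / 0.660 = 1.050 d⁻¹.
First-order decay: C = 26.58·exp(−k·t) = 26.58·0.4493 = 11.94 mg/L.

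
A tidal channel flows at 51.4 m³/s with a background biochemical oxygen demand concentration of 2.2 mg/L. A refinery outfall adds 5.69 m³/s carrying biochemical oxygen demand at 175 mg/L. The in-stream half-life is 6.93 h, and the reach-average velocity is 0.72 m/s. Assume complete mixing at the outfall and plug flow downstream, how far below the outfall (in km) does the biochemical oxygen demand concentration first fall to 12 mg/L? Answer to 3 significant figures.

12.5 km

Conservation of mass: C = (51.40·2.200 + 5.690·175.0) / 57.09 = 1109/57.09 = 19.42 mg/L.
Half-life 6.93 h → k = ln 2 / 6.93 = 0.1000 h⁻¹ = 2.401 d⁻¹.
Set 19.42·exp(−k·t) = 12 → t = ln(19.42/12)/k = 17330 s = 4.814 h.
Distance = v·t = 0.72·17330 = 12480 m = 12.48 km.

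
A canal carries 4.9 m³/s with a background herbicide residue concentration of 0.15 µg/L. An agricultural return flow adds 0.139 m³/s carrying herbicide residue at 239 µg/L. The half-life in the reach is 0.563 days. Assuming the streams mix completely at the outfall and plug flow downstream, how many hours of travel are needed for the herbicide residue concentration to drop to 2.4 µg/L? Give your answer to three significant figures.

20.1 h

Mixed concentration C = ΣQC/ΣQ = (4.900·0.1500 + 0.1390·239.0) / 5.039 = 33.96/5.039 = 6.739 µg/L.
Half-life 0.563 d → k = ln 2 / 0.563 = 1.231 d⁻¹.
6.739·exp(−k·t) = 2.4 → t = ln(6.739/2.4)/k = 72450 s = 20.13 h.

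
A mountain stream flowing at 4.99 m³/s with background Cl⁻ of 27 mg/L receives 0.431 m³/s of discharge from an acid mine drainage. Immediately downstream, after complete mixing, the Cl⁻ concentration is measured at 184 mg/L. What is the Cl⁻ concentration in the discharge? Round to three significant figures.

2000 mg/L

Mass balance: 4.990·27.00 + 0.4310·Cₑ = 5.421·184.0
→ Cₑ = (5.421·184.0 − 4.990·27.00) / 0.4310 = 2002 mg/L.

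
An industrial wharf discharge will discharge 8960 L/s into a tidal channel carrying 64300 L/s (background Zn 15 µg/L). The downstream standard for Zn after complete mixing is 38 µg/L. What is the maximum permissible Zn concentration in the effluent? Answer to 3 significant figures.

At the limit, (Qr·Cr + Qe·Cₑ)/(Qr + Qe) = 38:
Cₑ = (73260·38 − 64300·15.00) / 8960 = 203.1 µg/L.

203 µg/L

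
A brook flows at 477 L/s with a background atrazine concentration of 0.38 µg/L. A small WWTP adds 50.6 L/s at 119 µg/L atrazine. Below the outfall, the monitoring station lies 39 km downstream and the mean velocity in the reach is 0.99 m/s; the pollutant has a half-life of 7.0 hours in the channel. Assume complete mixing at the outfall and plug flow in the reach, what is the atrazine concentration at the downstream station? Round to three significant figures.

3.98 µg/L

Flow-weighted average: C = (477.0·0.3800 + 50.60·119.0) / 527.6 = 6203/527.6 = 11.76 µg/L.
Travel time t = 39·1000 / 0.99 = 39390 s = 10.94 h.
Half-life 7.0 h → k = ln 2 / 7.0 = 0.09902 h⁻¹ = 2.377 d⁻¹.
Applying C = C₀e^(−kt): 11.76 × 0.3384 = 3.978 µg/L.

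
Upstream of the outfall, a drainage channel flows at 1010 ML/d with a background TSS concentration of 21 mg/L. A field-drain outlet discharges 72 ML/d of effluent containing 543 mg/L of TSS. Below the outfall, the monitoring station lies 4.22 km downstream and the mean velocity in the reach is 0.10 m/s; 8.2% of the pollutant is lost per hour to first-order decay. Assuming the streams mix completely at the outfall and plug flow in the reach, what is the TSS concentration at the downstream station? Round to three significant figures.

Flow-weighted average: C = (1010·21.00 + 72.00·543.0) / 1082 = 60310/1082 = 55.74 mg/L.
Travel time t = 4.22·1000 / 0.10 = 42200 s = 11.72 h.
8.2%/h lost → k = −ln(1 − 0.082) = 0.08556 h⁻¹.
Decay over the reach: 55.74·exp(−kt) = 55.74·0.3668 = 20.44 mg/L.

20.4 mg/L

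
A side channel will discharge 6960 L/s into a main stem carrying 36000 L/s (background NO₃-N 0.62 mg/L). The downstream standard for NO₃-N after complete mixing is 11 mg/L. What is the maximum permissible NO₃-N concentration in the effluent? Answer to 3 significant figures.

64.7 mg/L

At the limit, (Qr·Cr + Qe·Cₑ)/(Qr + Qe) = 11:
Cₑ = (42960·11 − 36000·0.6200) / 6960 = 64.69 mg/L.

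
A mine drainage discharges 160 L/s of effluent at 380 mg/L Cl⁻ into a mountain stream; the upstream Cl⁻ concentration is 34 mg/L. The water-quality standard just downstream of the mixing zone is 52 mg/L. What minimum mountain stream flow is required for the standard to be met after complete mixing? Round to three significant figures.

Set C_mix = 52: (Q·34.00 + 160.0·380.0) / (Q + 160.0) = 52
→ Q = 160.0·(380.0 − 52)/(52 − 34.00) = 2916 L/s.

2920 L/s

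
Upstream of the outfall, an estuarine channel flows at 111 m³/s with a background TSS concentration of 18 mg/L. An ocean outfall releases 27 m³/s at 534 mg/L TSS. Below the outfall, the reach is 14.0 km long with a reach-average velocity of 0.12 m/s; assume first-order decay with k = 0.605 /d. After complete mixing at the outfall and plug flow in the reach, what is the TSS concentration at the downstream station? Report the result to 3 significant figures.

52.6 mg/L

After mixing, C = (111.0·18.00 + 27.00·534.0) / 138.0 = 16420/138.0 = 119.0 mg/L.
Travel time t = 14.0·1000 / 0.12 = 116700 s = 32.41 h.
Decay over the reach: 119.0·exp(−kt) = 119.0·0.4418 = 52.55 mg/L.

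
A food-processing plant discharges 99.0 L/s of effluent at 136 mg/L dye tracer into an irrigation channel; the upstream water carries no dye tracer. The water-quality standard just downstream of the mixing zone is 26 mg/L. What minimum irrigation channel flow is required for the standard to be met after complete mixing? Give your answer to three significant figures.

419 L/s

Set C_mix = 26: (Q·0 + 99.00·136.0) / (Q + 99.00) = 26
→ Q = 99.00·(136.0 − 26)/(26 − 0) = 418.8 L/s.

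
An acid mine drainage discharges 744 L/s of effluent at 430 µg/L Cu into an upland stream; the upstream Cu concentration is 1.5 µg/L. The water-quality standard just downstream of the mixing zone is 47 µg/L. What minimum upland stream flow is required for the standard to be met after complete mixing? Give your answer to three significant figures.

6260 L/s

Set C_mix = 47: (Q·1.500 + 744.0·430.0) / (Q + 744.0) = 47
→ Q = 744.0·(430.0 − 47)/(47 − 1.500) = 6263 L/s.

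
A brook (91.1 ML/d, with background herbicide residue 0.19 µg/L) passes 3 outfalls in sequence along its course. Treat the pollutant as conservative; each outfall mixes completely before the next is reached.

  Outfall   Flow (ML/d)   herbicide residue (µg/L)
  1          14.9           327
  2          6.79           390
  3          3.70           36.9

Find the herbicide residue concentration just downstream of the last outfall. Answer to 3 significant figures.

Below outfall 1: Q → 106.0 ML/d, C = (91.10·0.1900 + 14.90·327.0)/106.0 = 46.13 µg/L.
Below outfall 2: Q → 112.8 ML/d, C = (106.0·46.13 + 6.790·390.0)/112.8 = 66.83 µg/L.
Below outfall 3: Q → 116.5 ML/d, C = (112.8·66.83 + 3.700·36.90)/116.5 = 65.88 µg/L.

65.9 µg/L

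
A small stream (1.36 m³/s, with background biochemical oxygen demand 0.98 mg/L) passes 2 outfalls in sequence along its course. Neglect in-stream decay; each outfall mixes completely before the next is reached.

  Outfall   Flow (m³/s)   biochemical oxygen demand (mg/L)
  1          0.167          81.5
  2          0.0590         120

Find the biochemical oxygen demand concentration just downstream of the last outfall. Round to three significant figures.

13.9 mg/L

Below outfall 1: Q → 1.527 m³/s, C = (1.360·0.9800 + 0.1670·81.50)/1.527 = 9.786 mg/L.
Below outfall 2: Q → 1.586 m³/s, C = (1.527·9.786 + 0.05900·120.0)/1.586 = 13.89 mg/L.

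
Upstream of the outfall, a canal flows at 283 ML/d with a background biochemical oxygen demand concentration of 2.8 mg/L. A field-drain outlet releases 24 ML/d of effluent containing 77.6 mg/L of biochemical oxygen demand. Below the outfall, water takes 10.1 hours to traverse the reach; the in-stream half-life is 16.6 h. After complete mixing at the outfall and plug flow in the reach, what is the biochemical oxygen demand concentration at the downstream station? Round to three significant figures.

Mass balance: C = (283.0·2.800 + 24.00·77.60) / 307.0 = 2655/307.0 = 8.648 mg/L.
Half-life 16.6 h → k = ln 2 / 16.6 = 0.04176 h⁻¹ = 1.002 d⁻¹.
Decay over the reach: 8.648·exp(−kt) = 8.648·0.6559 = 5.672 mg/L.

5.67 mg/L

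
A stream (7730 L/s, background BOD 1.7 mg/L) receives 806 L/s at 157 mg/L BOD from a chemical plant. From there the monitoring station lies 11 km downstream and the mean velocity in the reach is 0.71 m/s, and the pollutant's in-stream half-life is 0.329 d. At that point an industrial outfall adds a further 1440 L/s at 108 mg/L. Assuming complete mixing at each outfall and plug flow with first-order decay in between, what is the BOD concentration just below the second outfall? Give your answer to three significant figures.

After mixing, C = (7730·1.700 + 806.0·157.0) / 8536 = 139700/8536 = 16.36 mg/L; combined flow 8536 L/s.
Travel time t = 11·1000 / 0.71 = 15490 s = 4.304 h.
Half-life 0.329 d → k = ln 2 / 0.329 = 2.107 d⁻¹.
After decay, C = 16.36 × e^(−kt) = 16.36 × 0.6854 = 11.22 mg/L.
At the second outfall, C = (8536·11.22 + 1440·108.0) / (8536 + 1440) = 25.19 mg/L.

25.2 mg/L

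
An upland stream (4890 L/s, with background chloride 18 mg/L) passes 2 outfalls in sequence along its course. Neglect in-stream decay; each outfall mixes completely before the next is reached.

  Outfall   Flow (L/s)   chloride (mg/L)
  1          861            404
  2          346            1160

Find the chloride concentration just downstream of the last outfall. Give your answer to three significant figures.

137 mg/L

Below outfall 1: Q → 5751 L/s, C = (4890·18.00 + 861.0·404.0)/5751 = 75.79 mg/L.
Below outfall 2: Q → 6097 L/s, C = (5751·75.79 + 346.0·1160)/6097 = 137.3 mg/L.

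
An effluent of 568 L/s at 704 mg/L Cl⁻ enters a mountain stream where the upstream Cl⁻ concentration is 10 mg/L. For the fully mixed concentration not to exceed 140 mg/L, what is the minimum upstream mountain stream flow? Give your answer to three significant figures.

Set C_mix = 140: (Q·10.00 + 568.0·704.0) / (Q + 568.0) = 140
→ Q = 568.0·(704.0 − 140)/(140 − 10.00) = 2464 L/s.

2460 L/s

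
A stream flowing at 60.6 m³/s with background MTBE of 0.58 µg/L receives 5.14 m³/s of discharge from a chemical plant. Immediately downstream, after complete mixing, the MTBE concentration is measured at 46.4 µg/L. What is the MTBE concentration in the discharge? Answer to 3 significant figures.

587 µg/L

Mass balance: 60.60·0.5800 + 5.140·Cₑ = 65.74·46.40
→ Cₑ = (65.74·46.40 − 60.60·0.5800) / 5.140 = 586.6 µg/L.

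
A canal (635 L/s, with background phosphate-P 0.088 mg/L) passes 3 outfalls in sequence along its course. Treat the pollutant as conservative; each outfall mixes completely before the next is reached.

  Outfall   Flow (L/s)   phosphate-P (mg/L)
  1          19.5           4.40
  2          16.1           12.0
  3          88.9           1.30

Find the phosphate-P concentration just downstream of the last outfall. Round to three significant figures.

Below outfall 1: Q → 654.5 L/s, C = (635.0·0.08800 + 19.50·4.400)/654.5 = 0.2165 mg/L.
Below outfall 2: Q → 670.6 L/s, C = (654.5·0.2165 + 16.10·12.00)/670.6 = 0.4994 mg/L.
Below outfall 3: Q → 759.5 L/s, C = (670.6·0.4994 + 88.90·1.300)/759.5 = 0.5931 mg/L.

0.593 mg/L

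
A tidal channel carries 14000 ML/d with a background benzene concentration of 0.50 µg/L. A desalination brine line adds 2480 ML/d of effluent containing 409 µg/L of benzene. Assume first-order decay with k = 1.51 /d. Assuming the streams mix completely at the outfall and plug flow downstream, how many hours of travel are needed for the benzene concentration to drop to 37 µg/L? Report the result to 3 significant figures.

8.20 h

Mixed concentration C = ΣQC/ΣQ = (14000·0.5000 + 2480·409.0) / 16480 = 1021000/16480 = 61.97 µg/L.
61.97·exp(−k·t) = 37 → t = ln(61.97/37)/k = 29510 s = 8.198 h.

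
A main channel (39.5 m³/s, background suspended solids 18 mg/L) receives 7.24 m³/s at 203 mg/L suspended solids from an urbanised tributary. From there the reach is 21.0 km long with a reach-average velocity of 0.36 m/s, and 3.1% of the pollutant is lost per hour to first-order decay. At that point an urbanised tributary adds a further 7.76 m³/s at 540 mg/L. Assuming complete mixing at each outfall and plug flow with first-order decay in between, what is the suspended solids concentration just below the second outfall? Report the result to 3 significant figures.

Flow-weighted average: C = (39.50·18.00 + 7.240·203.0) / 46.74 = 2181/46.74 = 46.66 mg/L; combined flow 46.74 m³/s.
Travel time t = 21.0·1000 / 0.36 = 58330 s = 16.20 h.
3.1%/h lost → k = −ln(1 − 0.031) = 0.03149 h⁻¹.
Applying C = C₀e^(−kt): 46.66 × 0.6003 = 28.01 mg/L.
Second outfall: C = (46.74·28.01 + 7.760·540.0)/54.50 = 100.9 mg/L.

101 mg/L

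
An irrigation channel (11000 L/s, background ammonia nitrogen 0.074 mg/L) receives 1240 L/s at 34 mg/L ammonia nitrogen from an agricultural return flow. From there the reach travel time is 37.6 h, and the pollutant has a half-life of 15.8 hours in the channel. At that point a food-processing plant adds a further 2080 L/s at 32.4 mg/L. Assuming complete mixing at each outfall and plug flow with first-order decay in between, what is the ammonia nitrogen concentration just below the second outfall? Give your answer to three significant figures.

Conservation of mass: C = (11000·0.07400 + 1240·34.00) / 12240 = 42970/12240 = 3.511 mg/L; combined flow 12240 L/s.
Half-life 15.8 h → k = ln 2 / 15.8 = 0.04387 h⁻¹ = 1.053 d⁻¹.
Applying C = C₀e^(−kt): 3.511 × 0.1921 = 0.6746 mg/L.
At the second outfall, C = (12240·0.6746 + 2080·32.40) / (12240 + 2080) = 5.283 mg/L.

5.28 mg/L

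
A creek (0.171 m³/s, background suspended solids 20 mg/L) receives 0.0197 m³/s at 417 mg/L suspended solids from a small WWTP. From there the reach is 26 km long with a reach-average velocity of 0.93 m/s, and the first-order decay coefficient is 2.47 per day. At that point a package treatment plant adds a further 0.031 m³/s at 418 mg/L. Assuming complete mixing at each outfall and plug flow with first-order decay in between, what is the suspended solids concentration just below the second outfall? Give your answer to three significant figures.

After mixing, C = (0.1710·20.00 + 0.01970·417.0) / 0.1907 = 11.63/0.1907 = 61.01 mg/L; combined flow 0.1907 m³/s.
Travel time t = 26·1000 / 0.93 = 27960 s = 7.766 h.
After decay, C = 61.01 × e^(−kt) = 61.01 × 0.4497 = 27.44 mg/L.
Second outfall: C = (0.1907·27.44 + 0.03100·418.0)/0.2217 = 82.05 mg/L.

82.0 mg/L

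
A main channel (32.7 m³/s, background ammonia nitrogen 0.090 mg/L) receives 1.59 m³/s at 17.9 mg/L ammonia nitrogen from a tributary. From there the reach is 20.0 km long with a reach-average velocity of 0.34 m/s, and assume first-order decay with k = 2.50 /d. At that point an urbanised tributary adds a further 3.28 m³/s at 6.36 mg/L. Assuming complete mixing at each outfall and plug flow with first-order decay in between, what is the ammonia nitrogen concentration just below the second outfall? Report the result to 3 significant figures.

0.708 mg/L

Conservation of mass: C = (32.70·0.09000 + 1.590·17.90) / 34.29 = 31.40/34.29 = 0.9158 mg/L; combined flow 34.29 m³/s.
Travel time t = 20.0·1000 / 0.34 = 58820 s = 16.34 h.
After decay, C = 0.9158 × e^(−kt) = 0.9158 × 0.1823 = 0.1670 mg/L.
Second outfall: C = (34.29·0.1670 + 3.280·6.360)/37.57 = 0.7076 mg/L.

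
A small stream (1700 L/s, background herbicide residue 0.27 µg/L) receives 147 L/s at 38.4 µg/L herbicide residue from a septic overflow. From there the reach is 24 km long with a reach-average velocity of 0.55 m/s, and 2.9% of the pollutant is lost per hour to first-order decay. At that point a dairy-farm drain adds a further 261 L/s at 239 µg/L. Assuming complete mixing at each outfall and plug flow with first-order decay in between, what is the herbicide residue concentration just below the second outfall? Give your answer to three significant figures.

31.6 µg/L

Mixed concentration C = ΣQC/ΣQ = (1700·0.2700 + 147.0·38.40) / 1847 = 6104/1847 = 3.305 µg/L; combined flow 1847 L/s.
Travel time t = 24·1000 / 0.55 = 43640 s = 12.12 h.
2.9%/h lost → k = −ln(1 − 0.029) = 0.02943 h⁻¹.
First-order decay: C = 3.305·exp(−k·t) = 3.305·0.7000 = 2.313 µg/L.
At the second outfall, C = (1847·2.313 + 261.0·239.0) / (1847 + 261.0) = 31.62 µg/L.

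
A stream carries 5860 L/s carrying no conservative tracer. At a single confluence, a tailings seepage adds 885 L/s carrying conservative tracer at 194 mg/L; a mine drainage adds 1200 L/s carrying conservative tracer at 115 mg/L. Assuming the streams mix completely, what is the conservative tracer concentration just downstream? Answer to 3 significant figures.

39.0 mg/L

Flow-weighted average: C = (5860·0 + 885.0·194.0 + 1200·115.0) / 7945 = 309700/7945 = 38.98 mg/L.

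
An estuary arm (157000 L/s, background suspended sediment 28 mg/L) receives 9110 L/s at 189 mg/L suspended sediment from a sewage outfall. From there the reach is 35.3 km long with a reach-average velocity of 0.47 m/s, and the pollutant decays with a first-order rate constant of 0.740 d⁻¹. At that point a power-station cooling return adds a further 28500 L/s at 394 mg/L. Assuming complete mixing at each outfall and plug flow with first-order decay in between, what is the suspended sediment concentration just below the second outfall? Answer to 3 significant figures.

74.2 mg/L

Mass balance: C = (157000·28.00 + 9110·189.0) / 166100 = 6118000/166100 = 36.83 mg/L; combined flow 166100 L/s.
Travel time t = 35.3·1000 / 0.47 = 75110 s = 20.86 h.
Decay over the reach: 36.83·exp(−kt) = 36.83·0.5256 = 19.36 mg/L.
At the second outfall, C = (166100·19.36 + 28500·394.0) / (166100 + 28500) = 74.22 mg/L.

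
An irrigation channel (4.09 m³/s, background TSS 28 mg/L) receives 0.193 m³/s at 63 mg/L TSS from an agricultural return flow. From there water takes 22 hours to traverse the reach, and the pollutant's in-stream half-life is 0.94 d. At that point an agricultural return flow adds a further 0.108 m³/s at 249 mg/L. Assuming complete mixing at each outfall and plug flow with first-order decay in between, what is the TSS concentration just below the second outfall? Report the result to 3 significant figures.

20.8 mg/L

Mass balance: C = (4.090·28.00 + 0.1930·63.00) / 4.283 = 126.7/4.283 = 29.58 mg/L; combined flow 4.283 m³/s.
Half-life 0.94 d → k = ln 2 / 0.94 = 0.7374 d⁻¹.
First-order decay: C = 29.58·exp(−k·t) = 29.58·0.5087 = 15.05 mg/L.
Second outfall: C = (4.283·15.05 + 0.1080·249.0)/4.391 = 20.80 mg/L.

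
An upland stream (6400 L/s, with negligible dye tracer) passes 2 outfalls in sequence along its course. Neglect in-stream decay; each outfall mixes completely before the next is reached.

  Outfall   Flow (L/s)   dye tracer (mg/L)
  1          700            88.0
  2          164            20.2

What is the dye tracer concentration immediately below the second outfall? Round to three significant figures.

8.94 mg/L

Below outfall 1: Q → 7100 L/s, C = (6400·0 + 700.0·88.00)/7100 = 8.676 mg/L.
Below outfall 2: Q → 7264 L/s, C = (7100·8.676 + 164.0·20.20)/7264 = 8.936 mg/L.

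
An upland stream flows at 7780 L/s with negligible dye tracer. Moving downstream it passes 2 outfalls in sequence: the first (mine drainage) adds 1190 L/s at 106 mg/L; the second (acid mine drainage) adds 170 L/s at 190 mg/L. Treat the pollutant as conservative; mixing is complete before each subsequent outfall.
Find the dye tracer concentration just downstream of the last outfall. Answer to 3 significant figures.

Outfall 1: combined Q = 8970 L/s; C = (7780·0 + 1190·106.0)/8970 = 14.06 mg/L.
Outfall 2: combined Q = 9140 L/s; C = (8970·14.06 + 170.0·190.0)/9140 = 17.33 mg/L.

17.3 mg/L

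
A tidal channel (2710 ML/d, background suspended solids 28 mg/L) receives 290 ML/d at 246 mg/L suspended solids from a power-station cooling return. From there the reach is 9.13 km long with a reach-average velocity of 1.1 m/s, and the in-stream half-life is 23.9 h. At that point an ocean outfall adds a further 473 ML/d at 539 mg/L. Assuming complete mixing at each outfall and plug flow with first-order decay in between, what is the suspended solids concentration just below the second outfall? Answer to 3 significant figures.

Conservation of mass: C = (2710·28.00 + 290.0·246.0) / 3000 = 147200/3000 = 49.07 mg/L; combined flow 3000 ML/d.
Travel time t = 9.13·1000 / 1.1 = 8300 s = 2.306 h.
Half-life 23.9 h → k = ln 2 / 23.9 = 0.02900 h⁻¹ = 0.6960 d⁻¹.
Applying C = C₀e^(−kt): 49.07 × 0.9353 = 45.90 mg/L.
Second outfall: C = (3000·45.90 + 473.0·539.0)/3473 = 113.1 mg/L.

113 mg/L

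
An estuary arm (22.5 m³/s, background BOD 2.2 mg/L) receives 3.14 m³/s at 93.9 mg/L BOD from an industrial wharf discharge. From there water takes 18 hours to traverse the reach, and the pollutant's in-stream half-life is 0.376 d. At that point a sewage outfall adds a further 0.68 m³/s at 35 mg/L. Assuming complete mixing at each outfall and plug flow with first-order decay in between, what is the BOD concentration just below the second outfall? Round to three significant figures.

4.19 mg/L

Conservation of mass: C = (22.50·2.200 + 3.140·93.90) / 25.64 = 344.3/25.64 = 13.43 mg/L; combined flow 25.64 m³/s.
Half-life 0.376 d → k = ln 2 / 0.376 = 1.843 d⁻¹.
Decay over the reach: 13.43·exp(−kt) = 13.43·0.2509 = 3.370 mg/L.
At the second outfall, C = (25.64·3.370 + 0.6800·35.00) / (25.64 + 0.6800) = 4.187 mg/L.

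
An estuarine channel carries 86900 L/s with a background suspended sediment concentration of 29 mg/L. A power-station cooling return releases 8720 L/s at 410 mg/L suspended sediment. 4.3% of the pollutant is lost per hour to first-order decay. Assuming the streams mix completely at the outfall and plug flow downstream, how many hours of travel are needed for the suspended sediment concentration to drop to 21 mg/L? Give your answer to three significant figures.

Mass balance: C = (86900·29.00 + 8720·410.0) / 95620 = 6095000/95620 = 63.75 mg/L.
4.3%/h lost → k = −ln(1 − 0.043) = 0.04395 h⁻¹.
63.75·exp(−k·t) = 21 → t = ln(63.75/21)/k = 90950 s = 25.26 h.

25.3 h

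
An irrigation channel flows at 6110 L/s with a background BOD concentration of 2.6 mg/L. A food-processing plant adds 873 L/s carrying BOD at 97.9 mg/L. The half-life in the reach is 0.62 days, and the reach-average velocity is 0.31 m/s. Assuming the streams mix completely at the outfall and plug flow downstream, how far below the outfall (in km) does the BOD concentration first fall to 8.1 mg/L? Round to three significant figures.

14.0 km

After mixing, C = (6110·2.600 + 873.0·97.90) / 6983 = 101400/6983 = 14.51 mg/L.
Half-life 0.62 d → k = ln 2 / 0.62 = 1.118 d⁻¹.
Set 14.51·exp(−k·t) = 8.1 → t = ln(14.51/8.1)/k = 45080 s = 12.52 h.
Distance = v·t = 0.31·45080 = 13970 m = 13.97 km.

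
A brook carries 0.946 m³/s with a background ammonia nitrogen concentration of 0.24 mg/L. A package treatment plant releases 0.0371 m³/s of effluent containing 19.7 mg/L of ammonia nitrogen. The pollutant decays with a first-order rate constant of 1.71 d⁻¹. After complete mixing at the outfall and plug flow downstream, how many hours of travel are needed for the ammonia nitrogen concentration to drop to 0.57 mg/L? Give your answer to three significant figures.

Flow-weighted average: C = (0.9460·0.2400 + 0.03710·19.70) / 0.9831 = 0.9579/0.9831 = 0.9744 mg/L.
0.9744·exp(−k·t) = 0.57 → t = ln(0.9744/0.57)/k = 27090 s = 7.525 h.

7.53 h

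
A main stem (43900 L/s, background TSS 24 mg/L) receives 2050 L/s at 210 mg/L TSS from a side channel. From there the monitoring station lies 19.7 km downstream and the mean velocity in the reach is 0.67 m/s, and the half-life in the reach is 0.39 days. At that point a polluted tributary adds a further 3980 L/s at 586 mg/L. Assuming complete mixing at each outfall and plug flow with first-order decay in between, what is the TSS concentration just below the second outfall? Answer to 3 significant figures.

62.9 mg/L

Mass balance: C = (43900·24.00 + 2050·210.0) / 45950 = 1484000/45950 = 32.30 mg/L; combined flow 45950 L/s.
Travel time t = 19.7·1000 / 0.67 = 29400 s = 8.167 h.
Half-life 0.39 d → k = ln 2 / 0.39 = 1.777 d⁻¹.
First-order decay: C = 32.30·exp(−k·t) = 32.30·0.5462 = 17.64 mg/L.
At the second outfall, C = (45950·17.64 + 3980·586.0) / (45950 + 3980) = 62.94 mg/L.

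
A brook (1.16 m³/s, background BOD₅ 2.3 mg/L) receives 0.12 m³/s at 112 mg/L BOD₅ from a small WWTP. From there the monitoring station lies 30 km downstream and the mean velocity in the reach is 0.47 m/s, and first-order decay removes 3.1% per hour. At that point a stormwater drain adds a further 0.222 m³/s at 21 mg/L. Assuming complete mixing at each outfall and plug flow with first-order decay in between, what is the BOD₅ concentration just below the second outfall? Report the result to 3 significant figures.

Mass balance: C = (1.160·2.300 + 0.1200·112.0) / 1.280 = 16.11/1.280 = 12.58 mg/L; combined flow 1.280 m³/s.
Travel time t = 30·1000 / 0.47 = 63830 s = 17.73 h.
3.1%/h lost → k = −ln(1 − 0.031) = 0.03149 h⁻¹.
First-order decay: C = 12.58·exp(−k·t) = 12.58·0.5722 = 7.200 mg/L.
Second outfall: C = (1.280·7.200 + 0.2220·21.00)/1.502 = 9.240 mg/L.

9.24 mg/L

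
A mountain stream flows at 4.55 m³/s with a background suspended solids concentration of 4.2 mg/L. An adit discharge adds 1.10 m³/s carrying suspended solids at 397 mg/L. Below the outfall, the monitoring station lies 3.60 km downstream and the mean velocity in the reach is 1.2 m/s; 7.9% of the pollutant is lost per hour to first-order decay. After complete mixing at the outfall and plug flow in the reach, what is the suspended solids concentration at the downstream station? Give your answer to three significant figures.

75.3 mg/L

After mixing, C = (4.550·4.200 + 1.100·397.0) / 5.650 = 455.8/5.650 = 80.67 mg/L.
Travel time t = 3.60·1000 / 1.2 = 3000 s = 0.8333 h.
7.9%/h lost → k = −ln(1 − 0.079) = 0.08230 h⁻¹.
Applying C = C₀e^(−kt): 80.67 × 0.9337 = 75.33 mg/L.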